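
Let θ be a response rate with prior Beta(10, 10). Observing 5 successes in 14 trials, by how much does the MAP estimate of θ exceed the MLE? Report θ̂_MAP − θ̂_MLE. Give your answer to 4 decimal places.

Posterior is Beta(15, 19); MAP = (15−1)/(34−2) = 14/32 ≈ 0.43750.
MLE ignores the prior: θ̂_MLE = k/n = 5/14 ≈ 0.35714.
Difference = 14/32 − 5/14 = 9/112 ≈ 0.0804.

MAP − MLE = 0.0804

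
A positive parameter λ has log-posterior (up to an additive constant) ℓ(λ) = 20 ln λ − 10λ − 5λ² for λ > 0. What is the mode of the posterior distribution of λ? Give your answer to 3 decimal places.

ℓ'(λ) = 20/λ − 10 − 10λ. Setting this to zero and multiplying by λ: 10λ² + 10λ − 20 = 0.
λ = (−10 + √(10² + 4·10·20)) / (2·10) = (−10 + √900) / 20 = (−10 + 30)/20 = 1.
ℓ''(λ) = −20/λ² − 10 < 0, confirming a maximum.

λ̂_MAP = 1.000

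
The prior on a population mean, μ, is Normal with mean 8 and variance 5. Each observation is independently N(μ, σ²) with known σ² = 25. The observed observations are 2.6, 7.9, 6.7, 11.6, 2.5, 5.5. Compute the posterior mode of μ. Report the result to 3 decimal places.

n = 6; x̄ = (2.6 + 7.9 + 6.7 + 11.6 + 2.5 + 5.5)/6 = 36.8/6 = 92/15 ≈ 6.1333.
For a Normal prior and Normal likelihood with known variance, the posterior is Normal; its mode equals its mean, the precision-weighted average.
Prior precision 1/σ₀² = 1/5 = 0.2; data precision n/σ² = 6/25 = 0.24.
μ̂ = (0.2·8 + 0.24·(92/15)) / (0.2 + 0.24) = 3.072/0.44 = 384/55 ≈ 6.982.

μ̂_MAP = 6.982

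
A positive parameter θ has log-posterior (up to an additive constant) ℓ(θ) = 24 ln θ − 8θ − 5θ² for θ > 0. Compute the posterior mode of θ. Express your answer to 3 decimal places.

θ̂_MAP = 1.200

ℓ'(θ) = 24/θ − 8 − 10θ. Setting this to zero and multiplying by θ: 10θ² + 8θ − 24 = 0.
θ = (−8 + √(8² + 4·10·24)) / (2·10) = (−8 + √1024) / 20 = (−8 + 32)/20 = 6/5.
ℓ''(θ) = −24/θ² − 10 < 0, confirming a maximum.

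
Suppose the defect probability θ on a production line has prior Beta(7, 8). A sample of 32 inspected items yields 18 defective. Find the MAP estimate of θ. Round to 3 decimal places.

Prior: Beta(7, 8).
Data: 18 successes in 32 trials. The binomial likelihood contributes θ^18(1−θ)^14, so the posterior is Beta(7+18, 8+14) = Beta(25, 22).
For Beta(a, b) with a, b > 1 the mode is (a−1)/(a+b−2) = 24/45 ≈ 0.533.

θ̂_MAP = 0.533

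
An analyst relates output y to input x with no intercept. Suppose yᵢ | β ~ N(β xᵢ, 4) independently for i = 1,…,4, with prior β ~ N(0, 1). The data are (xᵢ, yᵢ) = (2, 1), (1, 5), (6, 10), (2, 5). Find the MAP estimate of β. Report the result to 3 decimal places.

log p(β | y) = −Σ(yᵢ − βxᵢ)²/(2·4) − β²/(2·1) + const.
Setting the derivative to zero: Σxᵢ(yᵢ − βxᵢ)/4 − β/1 = 0, so β = Σxᵢyᵢ / (Σxᵢ² + σ²/τ²).
Σxᵢyᵢ = 2·1 + 1·5 + 6·10 + 2·5 = 77; Σxᵢ² = 45; σ²/τ² = 4.
β̂_MAP = 77 / (45 + 4) = 77/49 ≈ 1.571.

β̂_MAP = 1.571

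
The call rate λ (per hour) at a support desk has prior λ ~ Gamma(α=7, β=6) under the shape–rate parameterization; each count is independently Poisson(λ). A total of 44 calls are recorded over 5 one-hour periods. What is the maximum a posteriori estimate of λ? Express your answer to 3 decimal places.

λ̂_MAP = 4.545

Σxᵢ = 44, n = 5.
Posterior ∝ λ^6e^(−6λ) · λ^44e^(−5λ) = λ^50e^(−11λ), i.e. Gamma(shape=51, rate=11).
The mode of a Gamma(a, b) with a ≥ 1 (shape–rate) is (a−1)/b = 50/11 ≈ 4.545.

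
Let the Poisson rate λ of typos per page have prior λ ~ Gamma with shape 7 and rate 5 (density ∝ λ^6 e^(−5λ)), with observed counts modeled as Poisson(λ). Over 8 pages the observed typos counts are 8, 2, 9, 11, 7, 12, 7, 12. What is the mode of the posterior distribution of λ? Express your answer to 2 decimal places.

Σxᵢ = 8+2+9+11+7+12+7+12 = 68, with n = 8.
Posterior ∝ λ^6e^(−5λ) · λ^68e^(−8λ) = λ^74e^(−13λ), i.e. Gamma(shape=75, rate=13).
The mode of a Gamma(a, b) with a ≥ 1 (shape–rate) is (a−1)/b = 74/13 ≈ 5.69.

λ̂_MAP = 5.69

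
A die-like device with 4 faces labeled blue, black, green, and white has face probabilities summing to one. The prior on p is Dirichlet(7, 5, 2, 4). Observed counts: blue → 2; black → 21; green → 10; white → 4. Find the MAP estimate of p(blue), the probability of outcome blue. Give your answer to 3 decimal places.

The posterior is Dirichlet(αᵢ + nᵢ) = Dirichlet(9, 26, 12, 8).
For a Dirichlet(a₁,…,a_K) with all aᵢ > 1, the mode has j-th component (aⱼ − 1)/(Σaᵢ − K).
Here Σaᵢ = 55 and K = 4, so p(blue) = (9 − 1)/(55 − 4) = 8/51 ≈ 0.157.

MAP estimate of p(blue) = 0.157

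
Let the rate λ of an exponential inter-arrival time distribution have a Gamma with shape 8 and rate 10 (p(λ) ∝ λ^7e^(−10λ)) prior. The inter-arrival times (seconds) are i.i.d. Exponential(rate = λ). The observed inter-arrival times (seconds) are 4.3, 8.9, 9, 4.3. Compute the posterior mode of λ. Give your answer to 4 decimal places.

The Exponential(rate=λ) likelihood is ∝ λ^n e^(−λΣtᵢ). Here n = 4 and Σtᵢ = 4.3 + 8.9 + 9 + 4.3 = 26.5.
Posterior ∝ λ^7e^(−10λ) · λ^4e^(−26.5λ) = λ^11e^(−36.5λ), i.e. Gamma(12, 36.5).
Mode = (a−1)/b = 11/36.5 ≈ 0.3014.

λ̂_MAP = 0.3014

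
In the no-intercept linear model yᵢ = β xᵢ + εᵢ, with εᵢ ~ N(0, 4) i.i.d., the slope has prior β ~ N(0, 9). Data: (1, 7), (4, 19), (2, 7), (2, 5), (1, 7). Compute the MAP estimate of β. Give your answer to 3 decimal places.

β̂_MAP = 4.311

log p(β | y) = −Σ(yᵢ − βxᵢ)²/(2·4) − β²/(2·9) + const.
Setting the derivative to zero: Σxᵢ(yᵢ − βxᵢ)/4 − β/9 = 0, so β = Σxᵢyᵢ / (Σxᵢ² + σ²/τ²).
Σxᵢyᵢ = 1·7 + 4·19 + 2·7 + 2·5 + 1·7 = 114; Σxᵢ² = 26; σ²/τ² = 4/9.
β̂_MAP = 114 / (26 + 4/9) = 114/(238/9) = 513/119 ≈ 4.311.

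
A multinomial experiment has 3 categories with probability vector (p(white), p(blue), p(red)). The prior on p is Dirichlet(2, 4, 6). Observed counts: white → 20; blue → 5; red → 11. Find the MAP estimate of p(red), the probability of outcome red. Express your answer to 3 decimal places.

The posterior is Dirichlet(αᵢ + nᵢ) = Dirichlet(22, 9, 17).
For a Dirichlet(a₁,…,a_K) with all aᵢ > 1, the mode has j-th component (aⱼ − 1)/(Σaᵢ − K).
Here Σaᵢ = 48 and K = 3, so p(red) = (17 − 1)/(48 − 3) = 16/45 ≈ 0.356.

MAP estimate of p(red) = 0.356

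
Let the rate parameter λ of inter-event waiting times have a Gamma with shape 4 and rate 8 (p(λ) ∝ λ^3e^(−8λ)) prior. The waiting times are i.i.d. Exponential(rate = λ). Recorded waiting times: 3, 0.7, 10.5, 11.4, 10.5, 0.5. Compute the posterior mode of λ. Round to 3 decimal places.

The Exponential(rate=λ) likelihood is ∝ λ^n e^(−λΣtᵢ). Here n = 6 and Σtᵢ = 3 + 0.7 + 10.5 + 11.4 + 10.5 + 0.5 = 36.6.
Posterior ∝ λ^3e^(−8λ) · λ^6e^(−36.6λ) = λ^9e^(−44.6λ), i.e. Gamma(10, 44.6).
Mode = (a−1)/b = 9/44.6 ≈ 0.202.

λ̂_MAP = 0.202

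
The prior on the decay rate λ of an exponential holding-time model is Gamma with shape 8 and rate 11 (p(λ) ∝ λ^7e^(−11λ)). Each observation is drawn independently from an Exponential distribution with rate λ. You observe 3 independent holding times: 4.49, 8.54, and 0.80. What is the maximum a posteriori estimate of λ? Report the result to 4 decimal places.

The Exponential(rate=λ) likelihood is ∝ λ^n e^(−λΣtᵢ). Here n = 3 and Σtᵢ = 4.49 + 8.54 + 0.80 = 13.83.
Posterior ∝ λ^7e^(−11λ) · λ^3e^(−13.83λ) = λ^10e^(−24.83λ), i.e. Gamma(11, 24.83).
Mode = (a−1)/b = 10/24.83 ≈ 0.4027.

λ̂_MAP = 0.4027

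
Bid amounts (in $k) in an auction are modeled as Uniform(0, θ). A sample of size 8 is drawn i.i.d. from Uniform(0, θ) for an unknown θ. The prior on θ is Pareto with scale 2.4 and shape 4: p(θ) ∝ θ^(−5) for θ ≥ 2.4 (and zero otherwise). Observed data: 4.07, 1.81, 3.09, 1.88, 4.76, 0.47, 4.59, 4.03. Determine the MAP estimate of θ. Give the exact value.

The Uniform(0, θ) likelihood is θ^(−n) for θ ≥ max(xᵢ), zero otherwise. Here max(xᵢ) = 4.76.
Posterior ∝ θ^(−5) · θ^(−8) = θ^(−13) on θ ≥ max(2.4, 4.76) = 4.76.
This density is strictly decreasing in θ, so the posterior mode lies at the lower boundary of the support.

θ̂_MAP = 4.76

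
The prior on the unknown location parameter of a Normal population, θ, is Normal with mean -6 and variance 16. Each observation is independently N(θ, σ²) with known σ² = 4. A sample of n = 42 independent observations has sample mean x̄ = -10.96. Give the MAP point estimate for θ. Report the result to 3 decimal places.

n = 42, x̄ = -10.96.
For a Normal prior and Normal likelihood with known variance, the posterior is Normal; its mode equals its mean, the precision-weighted average.
Prior precision 1/σ₀² = 1/16 = 0.0625; data precision n/σ² = 42/4 = 10.5.
θ̂ = (0.0625·(-6) + 10.5·(-10.96)) / (0.0625 + 10.5) = (-115.455)/10.5625 = -46182/4225 ≈ -10.931.

θ̂_MAP = -10.931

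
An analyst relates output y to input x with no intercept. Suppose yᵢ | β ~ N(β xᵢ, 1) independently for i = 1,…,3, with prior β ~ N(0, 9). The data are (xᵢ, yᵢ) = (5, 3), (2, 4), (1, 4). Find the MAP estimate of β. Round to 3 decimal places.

β̂_MAP = 0.897

log p(β | y) = −Σ(yᵢ − βxᵢ)²/(2·1) − β²/(2·9) + const.
Setting the derivative to zero: Σxᵢ(yᵢ − βxᵢ)/1 − β/9 = 0, so β = Σxᵢyᵢ / (Σxᵢ² + σ²/τ²).
Σxᵢyᵢ = 5·3 + 2·4 + 1·4 = 27; Σxᵢ² = 30; σ²/τ² = 1/9.
β̂_MAP = 27 / (30 + 1/9) = 27/(271/9) = 243/271 ≈ 0.897.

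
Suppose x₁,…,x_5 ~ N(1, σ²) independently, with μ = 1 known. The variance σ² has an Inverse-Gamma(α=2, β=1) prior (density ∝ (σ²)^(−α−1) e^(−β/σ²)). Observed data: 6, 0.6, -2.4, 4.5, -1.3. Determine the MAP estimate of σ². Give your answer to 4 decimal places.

Sum of squared deviations about the known mean: SS = (6−1)² + (0.6−1)² + (-2.4−1)² + (4.5−1)² + (-1.3−1)² = 54.26.
The Normal likelihood contributes (σ²)^(−n/2) exp(−SS/(2σ²)), so the posterior is Inverse-Gamma(α + n/2, β + SS/2) = Inverse-Gamma(4.5, 28.13).
The mode of Inverse-Gamma(a, b) is b/(a+1) = 28.13/5.5 ≈ 5.1145.

σ̂²_MAP = 5.1145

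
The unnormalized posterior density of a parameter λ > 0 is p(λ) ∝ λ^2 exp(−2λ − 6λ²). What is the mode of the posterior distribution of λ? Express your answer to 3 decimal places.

λ̂_MAP = 0.333

ℓ'(λ) = 2/λ − 2 − 12λ. Setting this to zero and multiplying by λ: 12λ² + 2λ − 2 = 0.
λ = (−2 + √(2² + 4·12·2)) / (2·12) = (−2 + √100) / 24 = (−2 + 10)/24 = 1/3.
ℓ''(λ) = −2/λ² − 12 < 0, confirming a maximum.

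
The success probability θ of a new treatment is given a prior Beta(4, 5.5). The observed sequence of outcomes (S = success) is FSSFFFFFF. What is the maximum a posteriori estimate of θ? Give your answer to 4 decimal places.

θ̂_MAP = 0.3030

Prior: Beta(4, 5.5).
Data: 2 successes in 9 trials (from the sequence). The binomial likelihood contributes θ^2(1−θ)^7, so the posterior is Beta(4+2, 5.5+7) = Beta(6, 12.5).
For Beta(a, b) with a, b > 1 the mode is (a−1)/(a+b−2) = 5/16.5 ≈ 0.3030.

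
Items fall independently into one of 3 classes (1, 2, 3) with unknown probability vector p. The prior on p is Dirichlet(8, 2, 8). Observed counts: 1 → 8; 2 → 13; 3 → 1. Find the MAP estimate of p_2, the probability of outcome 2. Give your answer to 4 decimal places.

The posterior is Dirichlet(αᵢ + nᵢ) = Dirichlet(16, 15, 9).
For a Dirichlet(a₁,…,a_K) with all aᵢ > 1, the mode has j-th component (aⱼ − 1)/(Σaᵢ − K).
Here Σaᵢ = 40 and K = 3, so p_2 = (15 − 1)/(40 − 3) = 14/37 ≈ 0.3784.

MAP estimate: 0.3784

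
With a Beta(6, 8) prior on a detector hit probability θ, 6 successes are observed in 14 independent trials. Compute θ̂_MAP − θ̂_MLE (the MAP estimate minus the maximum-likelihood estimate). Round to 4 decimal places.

MAP − MLE = -0.0055

Posterior is Beta(12, 16); MAP = (12−1)/(28−2) = 11/26 ≈ 0.42308.
MLE ignores the prior: θ̂_MLE = k/n = 6/14 ≈ 0.42857.
Difference = 11/26 − 6/14 = -1/182 ≈ -0.0055.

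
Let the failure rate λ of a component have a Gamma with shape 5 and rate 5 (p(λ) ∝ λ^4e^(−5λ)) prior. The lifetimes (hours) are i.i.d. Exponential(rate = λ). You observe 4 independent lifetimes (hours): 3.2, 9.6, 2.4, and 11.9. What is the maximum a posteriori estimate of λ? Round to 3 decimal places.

λ̂_MAP = 0.249

The Exponential(rate=λ) likelihood is ∝ λ^n e^(−λΣtᵢ). Here n = 4 and Σtᵢ = 3.2 + 9.6 + 2.4 + 11.9 = 27.1.
Posterior ∝ λ^4e^(−5λ) · λ^4e^(−27.1λ) = λ^8e^(−32.1λ), i.e. Gamma(9, 32.1).
Mode = (a−1)/b = 8/32.1 ≈ 0.249.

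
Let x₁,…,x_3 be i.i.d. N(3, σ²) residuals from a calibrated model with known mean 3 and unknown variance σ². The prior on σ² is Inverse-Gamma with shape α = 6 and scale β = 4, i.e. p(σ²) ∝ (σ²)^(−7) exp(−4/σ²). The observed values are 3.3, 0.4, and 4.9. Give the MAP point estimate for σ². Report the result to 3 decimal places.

σ̂²_MAP = 1.086

Sum of squared deviations about the known mean: SS = (3.3−3)² + (0.4−3)² + (4.9−3)² = 10.46.
The Normal likelihood contributes (σ²)^(−n/2) exp(−SS/(2σ²)), so the posterior is Inverse-Gamma(α + n/2, β + SS/2) = Inverse-Gamma(7.5, 9.23).
The mode of Inverse-Gamma(a, b) is b/(a+1) = 9.23/8.5 ≈ 1.086.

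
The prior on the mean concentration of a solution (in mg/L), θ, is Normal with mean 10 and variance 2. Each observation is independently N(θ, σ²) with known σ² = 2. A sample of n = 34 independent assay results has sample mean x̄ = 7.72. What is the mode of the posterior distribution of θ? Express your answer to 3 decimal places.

θ̂_MAP = 7.785

n = 34, x̄ = 7.72.
For a Normal prior and Normal likelihood with known variance, the posterior is Normal; its mode equals its mean, the precision-weighted average.
Prior precision 1/σ₀² = 1/2 = 0.5; data precision n/σ² = 34/2 = 17.
θ̂ = (0.5·10 + 17·7.72) / (0.5 + 17) = 136.24/17.5 = 6812/875 ≈ 7.785.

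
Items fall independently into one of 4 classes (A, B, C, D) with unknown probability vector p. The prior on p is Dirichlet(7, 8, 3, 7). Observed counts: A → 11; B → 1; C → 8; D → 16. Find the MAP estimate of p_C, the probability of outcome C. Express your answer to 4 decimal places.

The posterior is Dirichlet(αᵢ + nᵢ) = Dirichlet(18, 9, 11, 23).
For a Dirichlet(a₁,…,a_K) with all aᵢ > 1, the mode has j-th component (aⱼ − 1)/(Σaᵢ − K).
Here Σaᵢ = 61 and K = 4, so p_C = (11 − 1)/(61 − 4) = 10/57 ≈ 0.1754.

MAP estimate of p_C = 0.1754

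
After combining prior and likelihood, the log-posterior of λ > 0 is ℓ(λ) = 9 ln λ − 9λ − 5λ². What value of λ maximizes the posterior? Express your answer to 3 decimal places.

ℓ'(λ) = 9/λ − 9 − 10λ. Setting this to zero and multiplying by λ: 10λ² + 9λ − 9 = 0.
λ = (−9 + √(9² + 4·10·9)) / (2·10) = (−9 + √441) / 20 = (−9 + 21)/20 = 3/5.
ℓ''(λ) = −9/λ² − 10 < 0, confirming a maximum.

λ̂_MAP = 0.600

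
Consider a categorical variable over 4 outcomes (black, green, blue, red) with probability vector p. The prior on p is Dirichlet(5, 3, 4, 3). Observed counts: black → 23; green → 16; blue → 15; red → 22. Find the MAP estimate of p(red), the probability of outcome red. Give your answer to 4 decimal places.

MAP estimate of p(red) = 0.2759

The posterior is Dirichlet(αᵢ + nᵢ) = Dirichlet(28, 19, 19, 25).
For a Dirichlet(a₁,…,a_K) with all aᵢ > 1, the mode has j-th component (aⱼ − 1)/(Σaᵢ − K).
Here Σaᵢ = 91 and K = 4, so p(red) = (25 − 1)/(91 − 4) = 24/87 ≈ 0.2759.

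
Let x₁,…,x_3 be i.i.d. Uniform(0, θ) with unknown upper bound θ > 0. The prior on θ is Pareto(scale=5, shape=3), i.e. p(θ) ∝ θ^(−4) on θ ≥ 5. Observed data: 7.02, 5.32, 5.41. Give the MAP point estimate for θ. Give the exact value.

θ̂_MAP = 7.02

The Uniform(0, θ) likelihood is θ^(−n) for θ ≥ max(xᵢ), zero otherwise. Here max(xᵢ) = 7.02.
Posterior ∝ θ^(−4) · θ^(−3) = θ^(−7) on θ ≥ max(5, 7.02) = 7.02.
This density is strictly decreasing in θ, so the posterior mode lies at the lower boundary of the support.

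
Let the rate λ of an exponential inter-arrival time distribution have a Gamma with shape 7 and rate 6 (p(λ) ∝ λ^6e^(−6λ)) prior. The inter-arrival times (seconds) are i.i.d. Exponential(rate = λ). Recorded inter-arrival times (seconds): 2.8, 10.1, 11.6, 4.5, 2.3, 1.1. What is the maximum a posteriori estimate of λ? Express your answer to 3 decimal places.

λ̂_MAP = 0.313

The Exponential(rate=λ) likelihood is ∝ λ^n e^(−λΣtᵢ). Here n = 6 and Σtᵢ = 2.8 + 10.1 + 11.6 + 4.5 + 2.3 + 1.1 = 32.4.
Posterior ∝ λ^6e^(−6λ) · λ^6e^(−32.4λ) = λ^12e^(−38.4λ), i.e. Gamma(13, 38.4).
Mode = (a−1)/b = 12/38.4 ≈ 0.313.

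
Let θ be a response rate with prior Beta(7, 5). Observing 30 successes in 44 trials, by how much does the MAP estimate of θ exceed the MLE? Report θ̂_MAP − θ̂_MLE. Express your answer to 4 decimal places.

MAP − MLE = -0.0152

Posterior is Beta(37, 19); MAP = (37−1)/(56−2) = 36/54 ≈ 0.66667.
MLE ignores the prior: θ̂_MLE = k/n = 30/44 ≈ 0.68182.
Difference = 36/54 − 30/44 = -1/66 ≈ -0.0152.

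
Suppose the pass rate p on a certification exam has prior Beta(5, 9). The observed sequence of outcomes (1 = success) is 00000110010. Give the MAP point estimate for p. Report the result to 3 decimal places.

p̂_MAP = 0.304

Prior: Beta(5, 9).
Data: 3 successes in 11 trials (from the sequence). The binomial likelihood contributes p^3(1−p)^8, so the posterior is Beta(5+3, 9+8) = Beta(8, 17).
For Beta(a, b) with a, b > 1 the mode is (a−1)/(a+b−2) = 7/23 ≈ 0.304.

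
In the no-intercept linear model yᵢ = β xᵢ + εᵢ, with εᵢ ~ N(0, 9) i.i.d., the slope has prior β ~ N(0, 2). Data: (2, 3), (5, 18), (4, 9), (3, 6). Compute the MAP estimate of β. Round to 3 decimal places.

β̂_MAP = 2.564

log p(β | y) = −Σ(yᵢ − βxᵢ)²/(2·9) − β²/(2·2) + const.
Setting the derivative to zero: Σxᵢ(yᵢ − βxᵢ)/9 − β/2 = 0, so β = Σxᵢyᵢ / (Σxᵢ² + σ²/τ²).
Σxᵢyᵢ = 2·3 + 5·18 + 4·9 + 3·6 = 150; Σxᵢ² = 54; σ²/τ² = 4.5.
β̂_MAP = 150 / (54 + 4.5) = 150/58.5 ≈ 2.564.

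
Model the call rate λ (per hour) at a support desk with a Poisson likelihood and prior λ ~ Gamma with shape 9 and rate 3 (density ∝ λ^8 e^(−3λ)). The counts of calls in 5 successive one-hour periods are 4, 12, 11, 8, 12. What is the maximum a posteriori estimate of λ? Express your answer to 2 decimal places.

λ̂_MAP = 6.88

Σxᵢ = 4+12+11+8+12 = 47, with n = 5.
Posterior ∝ λ^8e^(−3λ) · λ^47e^(−5λ) = λ^55e^(−8λ), i.e. Gamma(shape=56, rate=8).
The mode of a Gamma(a, b) with a ≥ 1 (shape–rate) is (a−1)/b = 55/8 ≈ 6.88.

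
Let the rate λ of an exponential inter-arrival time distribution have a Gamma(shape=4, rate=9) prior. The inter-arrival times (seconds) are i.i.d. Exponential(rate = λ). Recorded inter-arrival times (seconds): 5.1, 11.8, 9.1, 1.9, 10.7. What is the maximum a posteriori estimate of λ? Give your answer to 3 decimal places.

λ̂_MAP = 0.168

The Exponential(rate=λ) likelihood is ∝ λ^n e^(−λΣtᵢ). Here n = 5 and Σtᵢ = 5.1 + 11.8 + 9.1 + 1.9 + 10.7 = 38.6.
Posterior ∝ λ^3e^(−9λ) · λ^5e^(−38.6λ) = λ^8e^(−47.6λ), i.e. Gamma(9, 47.6).
Mode = (a−1)/b = 8/47.6 ≈ 0.168.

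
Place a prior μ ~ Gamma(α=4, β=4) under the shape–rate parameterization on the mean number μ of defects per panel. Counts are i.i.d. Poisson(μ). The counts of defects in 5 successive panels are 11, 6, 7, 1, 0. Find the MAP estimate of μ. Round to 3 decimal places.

μ̂_MAP = 3.111

Σxᵢ = 11+6+7+1+0 = 25, with n = 5.
Posterior ∝ μ^3e^(−4μ) · μ^25e^(−5μ) = μ^28e^(−9μ), i.e. Gamma(shape=29, rate=9).
The mode of a Gamma(a, b) with a ≥ 1 (shape–rate) is (a−1)/b = 28/9 ≈ 3.111.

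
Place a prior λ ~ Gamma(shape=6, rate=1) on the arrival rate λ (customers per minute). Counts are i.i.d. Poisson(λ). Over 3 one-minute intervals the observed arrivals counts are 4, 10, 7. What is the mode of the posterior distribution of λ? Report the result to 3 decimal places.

Σxᵢ = 4+10+7 = 21, with n = 3.
Posterior ∝ λ^5e^(−1λ) · λ^21e^(−3λ) = λ^26e^(−4λ), i.e. Gamma(shape=27, rate=4).
The mode of a Gamma(a, b) with a ≥ 1 (shape–rate) is (a−1)/b = 26/4 ≈ 6.500.

λ̂_MAP = 6.500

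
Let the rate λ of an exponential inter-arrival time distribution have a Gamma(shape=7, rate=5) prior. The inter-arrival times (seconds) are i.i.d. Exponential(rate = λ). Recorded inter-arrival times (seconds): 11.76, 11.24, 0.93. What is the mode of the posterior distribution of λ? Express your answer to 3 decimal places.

λ̂_MAP = 0.311

The Exponential(rate=λ) likelihood is ∝ λ^n e^(−λΣtᵢ). Here n = 3 and Σtᵢ = 11.76 + 11.24 + 0.93 = 23.93.
Posterior ∝ λ^6e^(−5λ) · λ^3e^(−23.93λ) = λ^9e^(−28.93λ), i.e. Gamma(10, 28.93).
Mode = (a−1)/b = 9/28.93 ≈ 0.311.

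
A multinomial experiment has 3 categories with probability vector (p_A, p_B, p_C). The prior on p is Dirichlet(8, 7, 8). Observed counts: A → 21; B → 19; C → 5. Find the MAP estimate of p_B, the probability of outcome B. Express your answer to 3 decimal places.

MAP estimate of p_B = 0.385

The posterior is Dirichlet(αᵢ + nᵢ) = Dirichlet(29, 26, 13).
For a Dirichlet(a₁,…,a_K) with all aᵢ > 1, the mode has j-th component (aⱼ − 1)/(Σaᵢ − K).
Here Σaᵢ = 68 and K = 3, so p_B = (26 − 1)/(68 − 3) = 25/65 ≈ 0.385.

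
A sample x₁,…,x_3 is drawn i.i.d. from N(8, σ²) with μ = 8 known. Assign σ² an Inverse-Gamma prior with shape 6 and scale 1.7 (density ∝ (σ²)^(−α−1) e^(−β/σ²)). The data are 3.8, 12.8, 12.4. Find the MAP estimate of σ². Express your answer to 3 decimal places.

σ̂²_MAP = 3.732

Sum of squared deviations about the known mean: SS = (3.8−8)² + (12.8−8)² + (12.4−8)² = 60.04.
The Normal likelihood contributes (σ²)^(−n/2) exp(−SS/(2σ²)), so the posterior is Inverse-Gamma(α + n/2, β + SS/2) = Inverse-Gamma(7.5, 31.72).
The mode of Inverse-Gamma(a, b) is b/(a+1) = 31.72/8.5 ≈ 3.732.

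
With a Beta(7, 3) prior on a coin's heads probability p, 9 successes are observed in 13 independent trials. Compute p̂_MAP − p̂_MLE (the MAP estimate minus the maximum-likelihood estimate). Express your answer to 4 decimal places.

Posterior is Beta(16, 7); MAP = (16−1)/(23−2) = 15/21 ≈ 0.71429.
MLE ignores the prior: p̂_MLE = k/n = 9/13 ≈ 0.69231.
Difference = 15/21 − 9/13 = 2/91 ≈ 0.0220.

MAP − MLE = 0.0220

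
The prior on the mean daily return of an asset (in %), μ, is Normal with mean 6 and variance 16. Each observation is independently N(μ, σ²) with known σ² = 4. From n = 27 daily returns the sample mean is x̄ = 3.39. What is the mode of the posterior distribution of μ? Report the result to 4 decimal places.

μ̂_MAP = 3.4139

n = 27, x̄ = 3.39.
For a Normal prior and Normal likelihood with known variance, the posterior is Normal; its mode equals its mean, the precision-weighted average.
Prior precision 1/σ₀² = 1/16 = 0.0625; data precision n/σ² = 27/4 = 6.75.
μ̂ = (0.0625·6 + 6.75·3.39) / (0.0625 + 6.75) = 23.2575/6.8125 = 9303/2725 ≈ 3.4139.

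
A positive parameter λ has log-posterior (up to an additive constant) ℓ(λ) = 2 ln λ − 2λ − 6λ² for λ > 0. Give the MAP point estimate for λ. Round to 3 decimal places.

λ̂_MAP = 0.333

ℓ'(λ) = 2/λ − 2 − 12λ. Setting this to zero and multiplying by λ: 12λ² + 2λ − 2 = 0.
λ = (−2 + √(2² + 4·12·2)) / (2·12) = (−2 + √100) / 24 = (−2 + 10)/24 = 1/3.
ℓ''(λ) = −2/λ² − 12 < 0, confirming a maximum.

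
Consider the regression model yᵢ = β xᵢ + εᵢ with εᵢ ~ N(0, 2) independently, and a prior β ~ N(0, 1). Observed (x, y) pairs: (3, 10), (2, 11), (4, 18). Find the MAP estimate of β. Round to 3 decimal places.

log p(β | y) = −Σ(yᵢ − βxᵢ)²/(2·2) − β²/(2·1) + const.
Setting the derivative to zero: Σxᵢ(yᵢ − βxᵢ)/2 − β/1 = 0, so β = Σxᵢyᵢ / (Σxᵢ² + σ²/τ²).
Σxᵢyᵢ = 3·10 + 2·11 + 4·18 = 124; Σxᵢ² = 29; σ²/τ² = 2.
β̂_MAP = 124 / (29 + 2) = 124/31 ≈ 4.000.

β̂_MAP = 4.000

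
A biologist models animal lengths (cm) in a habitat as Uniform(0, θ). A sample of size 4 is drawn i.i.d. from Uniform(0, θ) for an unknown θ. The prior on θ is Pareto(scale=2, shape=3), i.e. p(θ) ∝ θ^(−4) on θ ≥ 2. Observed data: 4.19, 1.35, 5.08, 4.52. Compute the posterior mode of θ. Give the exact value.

The Uniform(0, θ) likelihood is θ^(−n) for θ ≥ max(xᵢ), zero otherwise. Here max(xᵢ) = 5.08.
Posterior ∝ θ^(−4) · θ^(−4) = θ^(−8) on θ ≥ max(2, 5.08) = 5.08.
This density is strictly decreasing in θ, so the posterior mode lies at the lower boundary of the support.

θ̂_MAP = 5.08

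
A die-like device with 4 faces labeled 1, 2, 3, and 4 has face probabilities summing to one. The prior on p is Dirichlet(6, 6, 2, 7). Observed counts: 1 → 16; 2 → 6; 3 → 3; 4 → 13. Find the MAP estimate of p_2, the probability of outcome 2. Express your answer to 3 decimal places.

MAP estimate: 0.200

The posterior is Dirichlet(αᵢ + nᵢ) = Dirichlet(22, 12, 5, 20).
For a Dirichlet(a₁,…,a_K) with all aᵢ > 1, the mode has j-th component (aⱼ − 1)/(Σaᵢ − K).
Here Σaᵢ = 59 and K = 4, so p_2 = (12 − 1)/(59 − 4) = 11/55 ≈ 0.200.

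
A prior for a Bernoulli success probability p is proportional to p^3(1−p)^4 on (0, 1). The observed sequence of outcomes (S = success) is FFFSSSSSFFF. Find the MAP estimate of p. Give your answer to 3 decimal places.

The prior density ∝ p^3(1−p)^4 is the kernel of Beta(4, 5).
Data: 5 successes in 11 trials (from the sequence). The binomial likelihood contributes p^5(1−p)^6, so the posterior is Beta(4+5, 5+6) = Beta(9, 11).
For Beta(a, b) with a, b > 1 the mode is (a−1)/(a+b−2) = 8/18 ≈ 0.444.

p̂_MAP = 0.444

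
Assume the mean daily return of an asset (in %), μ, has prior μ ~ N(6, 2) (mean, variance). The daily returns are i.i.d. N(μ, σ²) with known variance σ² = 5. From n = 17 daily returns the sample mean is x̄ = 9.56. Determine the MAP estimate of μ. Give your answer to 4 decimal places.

n = 17, x̄ = 9.56.
For a Normal prior and Normal likelihood with known variance, the posterior is Normal; its mode equals its mean, the precision-weighted average.
Prior precision 1/σ₀² = 1/2 = 0.5; data precision n/σ² = 17/5 = 3.4.
μ̂ = (0.5·6 + 3.4·9.56) / (0.5 + 3.4) = 35.504/3.9 = 8876/975 ≈ 9.1036.

μ̂_MAP = 9.1036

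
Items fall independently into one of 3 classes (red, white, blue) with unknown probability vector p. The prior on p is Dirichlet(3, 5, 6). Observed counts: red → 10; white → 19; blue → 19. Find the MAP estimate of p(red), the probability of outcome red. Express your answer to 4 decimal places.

MAP estimate of p(red) = 0.2034

The posterior is Dirichlet(αᵢ + nᵢ) = Dirichlet(13, 24, 25).
For a Dirichlet(a₁,…,a_K) with all aᵢ > 1, the mode has j-th component (aⱼ − 1)/(Σaᵢ − K).
Here Σaᵢ = 62 and K = 3, so p(red) = (13 − 1)/(62 − 3) = 12/59 ≈ 0.2034.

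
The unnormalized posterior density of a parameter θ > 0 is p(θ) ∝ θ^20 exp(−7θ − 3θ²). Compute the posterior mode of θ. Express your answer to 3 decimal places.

θ̂_MAP = 1.333

ℓ'(θ) = 20/θ − 7 − 6θ. Setting this to zero and multiplying by θ: 6θ² + 7θ − 20 = 0.
θ = (−7 + √(7² + 4·6·20)) / (2·6) = (−7 + √529) / 12 = (−7 + 23)/12 = 4/3.
ℓ''(θ) = −20/θ² − 6 < 0, confirming a maximum.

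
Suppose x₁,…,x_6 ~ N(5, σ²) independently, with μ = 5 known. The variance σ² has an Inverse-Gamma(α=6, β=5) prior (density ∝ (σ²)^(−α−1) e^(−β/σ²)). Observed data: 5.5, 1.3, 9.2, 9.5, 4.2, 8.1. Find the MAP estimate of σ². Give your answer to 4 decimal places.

σ̂²_MAP = 3.6040

Sum of squared deviations about the known mean: SS = (5.5−5)² + (1.3−5)² + (9.2−5)² + (9.5−5)² + (4.2−5)² + (8.1−5)² = 62.08.
The Normal likelihood contributes (σ²)^(−n/2) exp(−SS/(2σ²)), so the posterior is Inverse-Gamma(α + n/2, β + SS/2) = Inverse-Gamma(9, 36.04).
The mode of Inverse-Gamma(a, b) is b/(a+1) = 36.04/10 ≈ 3.6040.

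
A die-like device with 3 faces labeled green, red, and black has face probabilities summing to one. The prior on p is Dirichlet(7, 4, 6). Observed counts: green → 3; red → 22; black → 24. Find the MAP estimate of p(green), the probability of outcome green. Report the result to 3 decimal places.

The posterior is Dirichlet(αᵢ + nᵢ) = Dirichlet(10, 26, 30).
For a Dirichlet(a₁,…,a_K) with all aᵢ > 1, the mode has j-th component (aⱼ − 1)/(Σaᵢ − K).
Here Σaᵢ = 66 and K = 3, so p(green) = (10 − 1)/(66 − 3) = 9/63 ≈ 0.143.

MAP estimate of p(green) = 0.143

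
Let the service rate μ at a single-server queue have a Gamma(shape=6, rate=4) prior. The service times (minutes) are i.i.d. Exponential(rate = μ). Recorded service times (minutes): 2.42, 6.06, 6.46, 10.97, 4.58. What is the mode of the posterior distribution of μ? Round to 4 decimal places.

μ̂_MAP = 0.2899

The Exponential(rate=μ) likelihood is ∝ μ^n e^(−μΣtᵢ). Here n = 5 and Σtᵢ = 2.42 + 6.06 + 6.46 + 10.97 + 4.58 = 30.49.
Posterior ∝ μ^5e^(−4μ) · μ^5e^(−30.49μ) = μ^10e^(−34.49μ), i.e. Gamma(11, 34.49).
Mode = (a−1)/b = 10/34.49 ≈ 0.2899.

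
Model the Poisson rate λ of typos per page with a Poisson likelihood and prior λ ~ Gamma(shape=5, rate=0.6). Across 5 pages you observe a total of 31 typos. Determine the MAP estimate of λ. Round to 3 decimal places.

Σxᵢ = 31, n = 5.
Posterior ∝ λ^4e^(−0.6λ) · λ^31e^(−5λ) = λ^35e^(−5.6λ), i.e. Gamma(shape=36, rate=5.6).
The mode of a Gamma(a, b) with a ≥ 1 (shape–rate) is (a−1)/b = 35/5.6 ≈ 6.250.

λ̂_MAP = 6.250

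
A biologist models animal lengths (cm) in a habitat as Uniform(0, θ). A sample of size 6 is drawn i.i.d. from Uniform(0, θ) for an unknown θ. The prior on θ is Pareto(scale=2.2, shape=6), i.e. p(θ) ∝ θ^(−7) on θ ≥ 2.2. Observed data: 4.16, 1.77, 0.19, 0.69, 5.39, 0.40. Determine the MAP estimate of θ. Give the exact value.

The Uniform(0, θ) likelihood is θ^(−n) for θ ≥ max(xᵢ), zero otherwise. Here max(xᵢ) = 5.39.
Posterior ∝ θ^(−7) · θ^(−6) = θ^(−13) on θ ≥ max(2.2, 5.39) = 5.39.
This density is strictly decreasing in θ, so the posterior mode lies at the lower boundary of the support.

θ̂_MAP = 5.39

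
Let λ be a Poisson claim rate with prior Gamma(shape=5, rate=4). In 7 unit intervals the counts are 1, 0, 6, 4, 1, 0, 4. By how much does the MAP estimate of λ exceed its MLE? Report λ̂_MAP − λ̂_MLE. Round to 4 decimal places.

Σxᵢ = 16. Posterior is Gamma(21, 11); MAP = (21−1)/11 = 20/11 ≈ 1.81818.
MLE = x̄ = 16/7 ≈ 2.28571.
Difference = 20/11 − 16/7 = -36/77 ≈ -0.4675.

MAP − MLE = -0.4675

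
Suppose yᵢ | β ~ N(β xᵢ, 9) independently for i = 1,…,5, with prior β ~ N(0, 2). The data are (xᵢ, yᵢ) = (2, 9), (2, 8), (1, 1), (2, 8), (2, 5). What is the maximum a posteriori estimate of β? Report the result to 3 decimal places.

β̂_MAP = 2.837

log p(β | y) = −Σ(yᵢ − βxᵢ)²/(2·9) − β²/(2·2) + const.
Setting the derivative to zero: Σxᵢ(yᵢ − βxᵢ)/9 − β/2 = 0, so β = Σxᵢyᵢ / (Σxᵢ² + σ²/τ²).
Σxᵢyᵢ = 2·9 + 2·8 + 1·1 + 2·8 + 2·5 = 61; Σxᵢ² = 17; σ²/τ² = 4.5.
β̂_MAP = 61 / (17 + 4.5) = 61/21.5 ≈ 2.837.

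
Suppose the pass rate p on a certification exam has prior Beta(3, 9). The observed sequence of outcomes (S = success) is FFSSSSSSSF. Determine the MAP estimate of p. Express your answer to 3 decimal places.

Prior: Beta(3, 9).
Data: 7 successes in 10 trials (from the sequence). The binomial likelihood contributes p^7(1−p)^3, so the posterior is Beta(3+7, 9+3) = Beta(10, 12).
For Beta(a, b) with a, b > 1 the mode is (a−1)/(a+b−2) = 9/20 ≈ 0.450.

p̂_MAP = 0.450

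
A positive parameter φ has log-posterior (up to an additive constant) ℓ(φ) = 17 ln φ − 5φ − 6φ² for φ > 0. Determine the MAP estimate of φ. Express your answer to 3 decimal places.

φ̂_MAP = 1.000

ℓ'(φ) = 17/φ − 5 − 12φ. Setting this to zero and multiplying by φ: 12φ² + 5φ − 17 = 0.
φ = (−5 + √(5² + 4·12·17)) / (2·12) = (−5 + √841) / 24 = (−5 + 29)/24 = 1.
ℓ''(φ) = −17/φ² − 12 < 0, confirming a maximum.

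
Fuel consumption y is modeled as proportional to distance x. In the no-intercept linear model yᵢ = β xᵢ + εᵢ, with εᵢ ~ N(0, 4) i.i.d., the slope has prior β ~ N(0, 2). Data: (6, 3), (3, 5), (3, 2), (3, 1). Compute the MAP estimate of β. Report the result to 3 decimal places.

β̂_MAP = 0.646

log p(β | y) = −Σ(yᵢ − βxᵢ)²/(2·4) − β²/(2·2) + const.
Setting the derivative to zero: Σxᵢ(yᵢ − βxᵢ)/4 − β/2 = 0, so β = Σxᵢyᵢ / (Σxᵢ² + σ²/τ²).
Σxᵢyᵢ = 6·3 + 3·5 + 3·2 + 3·1 = 42; Σxᵢ² = 63; σ²/τ² = 2.
β̂_MAP = 42 / (63 + 2) = 42/65 ≈ 0.646.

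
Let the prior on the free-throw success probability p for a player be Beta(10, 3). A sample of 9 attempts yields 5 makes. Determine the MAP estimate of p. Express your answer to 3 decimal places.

Prior: Beta(10, 3).
Data: 5 successes in 9 trials. The binomial likelihood contributes p^5(1−p)^4, so the posterior is Beta(10+5, 3+4) = Beta(15, 7).
For Beta(a, b) with a, b > 1 the mode is (a−1)/(a+b−2) = 14/20 ≈ 0.700.

p̂_MAP = 0.700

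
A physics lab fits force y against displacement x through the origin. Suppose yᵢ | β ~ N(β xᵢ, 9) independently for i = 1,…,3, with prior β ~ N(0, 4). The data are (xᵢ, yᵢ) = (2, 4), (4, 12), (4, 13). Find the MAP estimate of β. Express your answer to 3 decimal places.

log p(β | y) = −Σ(yᵢ − βxᵢ)²/(2·9) − β²/(2·4) + const.
Setting the derivative to zero: Σxᵢ(yᵢ − βxᵢ)/9 − β/4 = 0, so β = Σxᵢyᵢ / (Σxᵢ² + σ²/τ²).
Σxᵢyᵢ = 2·4 + 4·12 + 4·13 = 108; Σxᵢ² = 36; σ²/τ² = 2.25.
β̂_MAP = 108 / (36 + 2.25) = 108/38.25 ≈ 2.824.

β̂_MAP = 2.824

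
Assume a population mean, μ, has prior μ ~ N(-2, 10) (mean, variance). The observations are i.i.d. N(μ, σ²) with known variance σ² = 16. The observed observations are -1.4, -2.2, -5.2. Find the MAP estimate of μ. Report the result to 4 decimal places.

μ̂_MAP = -2.6087

n = 3; x̄ = ((-1.4) + (-2.2) + (-5.2))/3 = -8.8/3 = -44/15 ≈ -2.9333.
For a Normal prior and Normal likelihood with known variance, the posterior is Normal; its mode equals its mean, the precision-weighted average.
Prior precision 1/σ₀² = 1/10 = 0.1; data precision n/σ² = 3/16 = 0.1875.
μ̂ = (0.1·(-2) + 0.1875·(-44/15)) / (0.1 + 0.1875) = (-0.75)/0.2875 = -60/23 ≈ -2.6087.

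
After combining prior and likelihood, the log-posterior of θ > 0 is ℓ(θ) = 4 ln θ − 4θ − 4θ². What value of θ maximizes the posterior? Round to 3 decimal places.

ℓ'(θ) = 4/θ − 4 − 8θ. Setting this to zero and multiplying by θ: 8θ² + 4θ − 4 = 0.
θ = (−4 + √(4² + 4·8·4)) / (2·8) = (−4 + √144) / 16 = (−4 + 12)/16 = 1/2.
ℓ''(θ) = −4/θ² − 8 < 0, confirming a maximum.

θ̂_MAP = 0.500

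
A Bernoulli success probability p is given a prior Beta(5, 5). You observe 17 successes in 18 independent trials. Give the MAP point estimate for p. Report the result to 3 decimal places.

p̂_MAP = 0.808

Prior: Beta(5, 5).
Data: 17 successes in 18 trials. The binomial likelihood contributes p^17(1−p)^1, so the posterior is Beta(5+17, 5+1) = Beta(22, 6).
For Beta(a, b) with a, b > 1 the mode is (a−1)/(a+b−2) = 21/26 ≈ 0.808.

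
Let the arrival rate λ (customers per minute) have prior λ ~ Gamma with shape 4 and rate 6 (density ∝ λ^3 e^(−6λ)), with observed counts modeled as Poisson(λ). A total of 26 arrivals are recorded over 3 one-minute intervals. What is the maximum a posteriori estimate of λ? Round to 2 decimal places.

Σxᵢ = 26, n = 3.
Posterior ∝ λ^3e^(−6λ) · λ^26e^(−3λ) = λ^29e^(−9λ), i.e. Gamma(shape=30, rate=9).
The mode of a Gamma(a, b) with a ≥ 1 (shape–rate) is (a−1)/b = 29/9 ≈ 3.22.

λ̂_MAP = 3.22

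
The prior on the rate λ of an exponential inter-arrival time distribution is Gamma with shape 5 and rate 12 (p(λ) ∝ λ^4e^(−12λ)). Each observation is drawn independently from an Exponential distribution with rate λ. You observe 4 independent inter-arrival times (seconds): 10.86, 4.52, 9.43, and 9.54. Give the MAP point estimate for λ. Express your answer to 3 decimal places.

The Exponential(rate=λ) likelihood is ∝ λ^n e^(−λΣtᵢ). Here n = 4 and Σtᵢ = 10.86 + 4.52 + 9.43 + 9.54 = 34.35.
Posterior ∝ λ^4e^(−12λ) · λ^4e^(−34.35λ) = λ^8e^(−46.35λ), i.e. Gamma(9, 46.35).
Mode = (a−1)/b = 8/46.35 ≈ 0.173.

λ̂_MAP = 0.173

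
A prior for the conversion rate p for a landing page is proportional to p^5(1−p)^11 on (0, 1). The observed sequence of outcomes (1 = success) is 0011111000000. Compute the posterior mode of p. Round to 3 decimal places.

p̂_MAP = 0.345

The prior density ∝ p^5(1−p)^11 is the kernel of Beta(6, 12).
Data: 5 successes in 13 trials (from the sequence). The binomial likelihood contributes p^5(1−p)^8, so the posterior is Beta(6+5, 12+8) = Beta(11, 20).
For Beta(a, b) with a, b > 1 the mode is (a−1)/(a+b−2) = 10/29 ≈ 0.345.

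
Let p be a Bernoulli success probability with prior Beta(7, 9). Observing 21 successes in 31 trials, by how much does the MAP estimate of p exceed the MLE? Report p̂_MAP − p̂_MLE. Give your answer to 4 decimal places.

MAP − MLE = -0.0774

Posterior is Beta(28, 19); MAP = (28−1)/(47−2) = 27/45 ≈ 0.60000.
MLE ignores the prior: p̂_MLE = k/n = 21/31 ≈ 0.67742.
Difference = 27/45 − 21/31 = -12/155 ≈ -0.0774.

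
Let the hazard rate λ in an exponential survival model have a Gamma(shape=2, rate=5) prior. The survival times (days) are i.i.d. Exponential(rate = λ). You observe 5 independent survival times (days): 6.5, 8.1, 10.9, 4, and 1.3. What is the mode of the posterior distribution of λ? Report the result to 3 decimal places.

λ̂_MAP = 0.168

The Exponential(rate=λ) likelihood is ∝ λ^n e^(−λΣtᵢ). Here n = 5 and Σtᵢ = 6.5 + 8.1 + 10.9 + 4 + 1.3 = 30.8.
Posterior ∝ λe^(−5λ) · λ^5e^(−30.8λ) = λ^6e^(−35.8λ), i.e. Gamma(7, 35.8).
Mode = (a−1)/b = 6/35.8 ≈ 0.168.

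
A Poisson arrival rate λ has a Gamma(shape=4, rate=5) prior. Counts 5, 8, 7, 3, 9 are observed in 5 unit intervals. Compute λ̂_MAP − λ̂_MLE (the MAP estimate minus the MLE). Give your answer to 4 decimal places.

MAP − MLE = -2.9000

Σxᵢ = 32. Posterior is Gamma(36, 10); MAP = (36−1)/10 = 35/10 ≈ 3.50000.
MLE = x̄ = 32/5 ≈ 6.40000.
Difference = 35/10 − 32/5 = -29/10 ≈ -2.9000.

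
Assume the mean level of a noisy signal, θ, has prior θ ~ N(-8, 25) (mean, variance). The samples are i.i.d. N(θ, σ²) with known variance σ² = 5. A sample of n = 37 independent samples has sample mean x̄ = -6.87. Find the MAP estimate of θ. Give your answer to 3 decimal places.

n = 37, x̄ = -6.87.
For a Normal prior and Normal likelihood with known variance, the posterior is Normal; its mode equals its mean, the precision-weighted average.
Prior precision 1/σ₀² = 1/25 = 0.04; data precision n/σ² = 37/5 = 7.4.
θ̂ = (0.04·(-8) + 7.4·(-6.87)) / (0.04 + 7.4) = (-51.158)/7.44 = -25579/3720 ≈ -6.876.

θ̂_MAP = -6.876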